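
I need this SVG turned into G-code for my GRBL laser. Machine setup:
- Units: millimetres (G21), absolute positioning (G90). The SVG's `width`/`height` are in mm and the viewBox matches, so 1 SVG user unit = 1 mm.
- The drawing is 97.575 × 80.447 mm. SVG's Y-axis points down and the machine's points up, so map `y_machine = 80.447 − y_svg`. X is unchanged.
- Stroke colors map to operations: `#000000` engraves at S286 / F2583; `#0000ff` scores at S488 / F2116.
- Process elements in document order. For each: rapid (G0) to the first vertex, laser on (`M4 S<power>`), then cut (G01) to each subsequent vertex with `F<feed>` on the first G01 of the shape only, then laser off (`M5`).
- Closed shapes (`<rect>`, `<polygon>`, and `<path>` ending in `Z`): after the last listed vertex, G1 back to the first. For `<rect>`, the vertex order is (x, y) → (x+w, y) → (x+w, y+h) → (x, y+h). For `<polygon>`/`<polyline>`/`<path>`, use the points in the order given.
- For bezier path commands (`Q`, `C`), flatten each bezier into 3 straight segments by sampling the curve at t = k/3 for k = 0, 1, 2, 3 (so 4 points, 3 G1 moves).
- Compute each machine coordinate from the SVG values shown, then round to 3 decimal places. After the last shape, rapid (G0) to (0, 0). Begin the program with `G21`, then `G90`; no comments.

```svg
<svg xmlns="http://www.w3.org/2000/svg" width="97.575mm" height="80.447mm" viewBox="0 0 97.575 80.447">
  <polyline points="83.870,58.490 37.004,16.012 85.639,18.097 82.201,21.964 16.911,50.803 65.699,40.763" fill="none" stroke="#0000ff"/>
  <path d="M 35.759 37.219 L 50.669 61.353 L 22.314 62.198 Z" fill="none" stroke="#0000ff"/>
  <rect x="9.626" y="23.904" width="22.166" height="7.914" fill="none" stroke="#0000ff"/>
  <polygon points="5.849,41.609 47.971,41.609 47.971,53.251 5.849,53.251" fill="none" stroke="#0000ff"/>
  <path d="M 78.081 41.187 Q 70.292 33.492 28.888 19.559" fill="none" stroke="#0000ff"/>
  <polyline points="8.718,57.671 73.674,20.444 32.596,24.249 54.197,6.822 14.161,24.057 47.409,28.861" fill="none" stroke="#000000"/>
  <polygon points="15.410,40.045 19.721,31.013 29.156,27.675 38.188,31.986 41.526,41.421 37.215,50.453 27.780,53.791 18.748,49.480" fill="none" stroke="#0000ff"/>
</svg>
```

Since the viewBox matches the mm dimensions, user units are millimetres directly. The only transform is the Y-flip y_m = 80.447 − y_svg.

Shape 1 is a open polyline drawn with `<polyline>`. Its stroke #0000ff means score at S488, F2116. After flipping Y the toolpath is (83.870,21.957) → (37.004,64.435) → (85.639,62.350) → (82.201,58.483) → (16.911,29.644) → (65.699,39.684).

Shape 2 is a regular polygon drawn with `<path>`. Its stroke #0000ff means score at S488, F2116. After flipping Y the toolpath is (35.759,43.228) → (50.669,19.094) → (22.314,18.249) → (35.759,43.228), returning to the start.

Shape 3 is a rectangle drawn with `<rect>`. Its stroke #0000ff means score at S488, F2116. After flipping Y the toolpath is (9.626,56.543) → (31.792,56.543) → (31.792,48.629) → (9.626,48.629) → (9.626,56.543), returning to the start.

Shape 4 is a rectangle drawn with `<polygon>`. Its stroke #0000ff means score at S488, F2116. After flipping Y the toolpath is (5.849,38.838) → (47.971,38.838) → (47.971,27.196) → (5.849,27.196) → (5.849,38.838), returning to the start.

Shape 5 is a quadratic bezier drawn with `<path>`. Its stroke #0000ff means score at S488, F2116. After flipping Y the toolpath is (78.081,39.260) → (69.153,45.083) → (52.756,52.292) → (28.888,60.888).

Shape 6 is a open polyline drawn with `<polyline>`. Its stroke #000000 means engrave at S286, F2583. After flipping Y the toolpath is (8.718,22.776) → (73.674,60.003) → (32.596,56.198) → (54.197,73.625) → (14.161,56.390) → (47.409,51.586).

Shape 7 is a regular polygon drawn with `<polygon>`. Its stroke #0000ff means score at S488, F2116. After flipping Y the toolpath is (15.410,40.402) → (19.721,49.434) → (29.156,52.772) → (38.188,48.461) → (41.526,39.026) → (37.215,29.994) → (27.780,26.656) → (18.748,30.967) → (15.410,40.402), returning to the start.

G21
G90
G0 X83.870 Y21.957
M4 S488
G01 X37.004 Y64.435 F2116
G01 X85.639 Y62.350
G01 X82.201 Y58.483
G01 X16.911 Y29.644
G01 X65.699 Y39.684
M5
G0 X35.759 Y43.228
M4 S488
G01 X50.669 Y19.094 F2116
G01 X22.314 Y18.249
G01 X35.759 Y43.228
M5
G0 X9.626 Y56.543
M4 S488
G01 X31.792 Y56.543 F2116
G01 X31.792 Y48.629
G01 X9.626 Y48.629
G01 X9.626 Y56.543
M5
G0 X5.849 Y38.838
M4 S488
G01 X47.971 Y38.838 F2116
G01 X47.971 Y27.196
G01 X5.849 Y27.196
G01 X5.849 Y38.838
M5
G0 X78.081 Y39.260
M4 S488
G01 X69.153 Y45.083 F2116
G01 X52.756 Y52.292
G01 X28.888 Y60.888
M5
G0 X8.718 Y22.776
M4 S286
G01 X73.674 Y60.003 F2583
G01 X32.596 Y56.198
G01 X54.197 Y73.625
G01 X14.161 Y56.390
G01 X47.409 Y51.586
M5
G0 X15.410 Y40.402
M4 S488
G01 X19.721 Y49.434 F2116
G01 X29.156 Y52.772
G01 X38.188 Y48.461
G01 X41.526 Y39.026
G01 X37.215 Y29.994
G01 X27.780 Y26.656
G01 X18.748 Y30.967
G01 X15.410 Y40.402
M5
G0 X0.000 Y0.000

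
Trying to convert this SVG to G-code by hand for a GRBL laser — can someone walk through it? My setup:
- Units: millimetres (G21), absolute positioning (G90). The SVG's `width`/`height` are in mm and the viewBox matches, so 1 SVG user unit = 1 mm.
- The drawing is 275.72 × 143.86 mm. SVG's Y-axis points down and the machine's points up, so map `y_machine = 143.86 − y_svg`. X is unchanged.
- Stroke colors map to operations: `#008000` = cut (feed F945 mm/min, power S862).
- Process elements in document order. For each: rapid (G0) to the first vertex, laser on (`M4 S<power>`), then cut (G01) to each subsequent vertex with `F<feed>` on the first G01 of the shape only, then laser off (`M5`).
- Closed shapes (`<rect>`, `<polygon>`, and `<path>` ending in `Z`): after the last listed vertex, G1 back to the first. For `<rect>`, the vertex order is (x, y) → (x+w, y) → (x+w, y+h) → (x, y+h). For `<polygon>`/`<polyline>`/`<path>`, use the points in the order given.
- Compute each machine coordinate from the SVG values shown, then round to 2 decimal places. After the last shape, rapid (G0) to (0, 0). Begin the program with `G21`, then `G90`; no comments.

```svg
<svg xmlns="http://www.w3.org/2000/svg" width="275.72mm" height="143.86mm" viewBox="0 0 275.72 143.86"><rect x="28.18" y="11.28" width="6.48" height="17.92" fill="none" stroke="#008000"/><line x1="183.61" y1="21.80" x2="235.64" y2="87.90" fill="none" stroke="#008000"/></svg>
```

viewBox `0 0 275.72 143.86` with mm width/height → 1 unit = 1 mm. Flip: y_m = 143.86 − y_svg.

**Shape 1** — `<rect>` rectangle, stroke `#008000` → cut (S862, F945). Machine vertices: (28.18,132.58) → (34.66,132.58) → (34.66,114.66) → (28.18,114.66) → (28.18,132.58). Closed: final G1 returns to the first vertex.

**Shape 2** — `<line>` line segment, stroke `#008000` → cut (S862, F945). Machine vertices: (183.61,122.06) → (235.64,55.96). Open path.

G21
G90
G0 X28.18 Y132.58
M4 S862
G01 X34.66 Y132.58 F945
G01 X34.66 Y114.66
G01 X28.18 Y114.66
G01 X28.18 Y132.58
M5
G0 X183.61 Y122.06
M4 S862
G01 X235.64 Y55.96 F945
M5
G0 X0.00 Y0.00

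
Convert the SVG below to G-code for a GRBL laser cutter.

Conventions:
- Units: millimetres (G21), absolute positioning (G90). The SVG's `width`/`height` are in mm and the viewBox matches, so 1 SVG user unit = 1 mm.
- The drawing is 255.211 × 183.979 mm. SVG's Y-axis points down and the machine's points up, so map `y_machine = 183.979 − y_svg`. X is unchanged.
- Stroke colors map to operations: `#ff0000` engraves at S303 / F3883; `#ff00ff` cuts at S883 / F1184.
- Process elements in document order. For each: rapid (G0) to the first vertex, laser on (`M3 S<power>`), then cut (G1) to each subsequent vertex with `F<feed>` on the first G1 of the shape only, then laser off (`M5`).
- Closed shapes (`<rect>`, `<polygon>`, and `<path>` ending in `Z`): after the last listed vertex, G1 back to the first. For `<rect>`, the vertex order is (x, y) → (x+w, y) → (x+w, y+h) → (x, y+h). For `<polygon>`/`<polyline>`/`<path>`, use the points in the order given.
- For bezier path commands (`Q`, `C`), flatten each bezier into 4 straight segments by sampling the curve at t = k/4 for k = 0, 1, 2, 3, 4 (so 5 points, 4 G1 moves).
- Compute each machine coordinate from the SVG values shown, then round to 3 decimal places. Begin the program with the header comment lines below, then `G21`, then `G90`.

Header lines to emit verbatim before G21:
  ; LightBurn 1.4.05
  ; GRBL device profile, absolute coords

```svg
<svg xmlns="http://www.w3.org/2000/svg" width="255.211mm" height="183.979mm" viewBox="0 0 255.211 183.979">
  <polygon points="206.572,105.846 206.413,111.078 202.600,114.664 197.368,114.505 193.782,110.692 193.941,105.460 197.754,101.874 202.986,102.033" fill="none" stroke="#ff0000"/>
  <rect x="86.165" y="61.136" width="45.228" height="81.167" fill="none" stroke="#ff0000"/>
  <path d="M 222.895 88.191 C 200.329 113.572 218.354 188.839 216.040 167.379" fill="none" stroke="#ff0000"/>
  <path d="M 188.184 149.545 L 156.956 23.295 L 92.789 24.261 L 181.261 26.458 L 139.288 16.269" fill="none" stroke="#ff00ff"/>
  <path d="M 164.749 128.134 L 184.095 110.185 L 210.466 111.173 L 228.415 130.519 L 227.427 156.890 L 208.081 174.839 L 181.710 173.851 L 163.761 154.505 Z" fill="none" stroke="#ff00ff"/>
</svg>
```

Since the viewBox matches the mm dimensions, user units are millimetres directly. The only transform is the Y-flip y_m = 183.979 − y_svg.

Shape 1 is a regular polygon drawn with `<polygon>`. Its stroke #ff0000 means engrave at S303, F3883. After flipping Y the toolpath is (206.572,78.133) → (206.413,72.901) → (202.600,69.315) → (197.368,69.474) → (193.782,73.287) → (193.941,78.519) → (197.754,82.105) → (202.986,81.946) → (206.572,78.133), returning to the start.

Shape 2 is a rectangle drawn with `<rect>`. Its stroke #ff0000 means engrave at S303, F3883. After flipping Y the toolpath is (86.165,122.843) → (131.393,122.843) → (131.393,41.676) → (86.165,41.676) → (86.165,122.843), returning to the start.

Shape 3 is a cubic bezier drawn with `<path>`. Its stroke #ff0000 means engrave at S303, F3883. After flipping Y the toolpath is (222.895,95.788) → (212.629,69.689) → (211.873,38.629) → (214.914,16.350) → (216.040,16.600).

Shape 4 is a open polyline drawn with `<path>`. Its stroke #ff00ff means cut at S883, F1184. After flipping Y the toolpath is (188.184,34.434) → (156.956,160.684) → (92.789,159.718) → (181.261,157.521) → (139.288,167.710).

Shape 5 is a regular polygon drawn with `<path>`. Its stroke #ff00ff means cut at S883, F1184. After flipping Y the toolpath is (164.749,55.845) → (184.095,73.794) → (210.466,72.806) → (228.415,53.460) → (227.427,27.089) → (208.081,9.140) → (181.710,10.128) → (163.761,29.474) → (164.749,55.845), returning to the start.

; LightBurn 1.4.05
; GRBL device profile, absolute coords
G21
G90
G0 X206.572 Y78.133
M3 S303
G1 X206.413 Y72.901 F3883
G1 X202.600 Y69.315
G1 X197.368 Y69.474
G1 X193.782 Y73.287
G1 X193.941 Y78.519
G1 X197.754 Y82.105
G1 X202.986 Y81.946
G1 X206.572 Y78.133
M5
G0 X86.165 Y122.843
M3 S303
G1 X131.393 Y122.843 F3883
G1 X131.393 Y41.676
G1 X86.165 Y41.676
G1 X86.165 Y122.843
M5
G0 X222.895 Y95.788
M3 S303
G1 X212.629 Y69.689 F3883
G1 X211.873 Y38.629
G1 X214.914 Y16.350
G1 X216.040 Y16.600
M5
G0 X188.184 Y34.434
M3 S883
G1 X156.956 Y160.684 F1184
G1 X92.789 Y159.718
G1 X181.261 Y157.521
G1 X139.288 Y167.710
M5
G0 X164.749 Y55.845
M3 S883
G1 X184.095 Y73.794 F1184
G1 X210.466 Y72.806
G1 X228.415 Y53.460
G1 X227.427 Y27.089
G1 X208.081 Y9.140
G1 X181.710 Y10.128
G1 X163.761 Y29.474
G1 X164.749 Y55.845
M5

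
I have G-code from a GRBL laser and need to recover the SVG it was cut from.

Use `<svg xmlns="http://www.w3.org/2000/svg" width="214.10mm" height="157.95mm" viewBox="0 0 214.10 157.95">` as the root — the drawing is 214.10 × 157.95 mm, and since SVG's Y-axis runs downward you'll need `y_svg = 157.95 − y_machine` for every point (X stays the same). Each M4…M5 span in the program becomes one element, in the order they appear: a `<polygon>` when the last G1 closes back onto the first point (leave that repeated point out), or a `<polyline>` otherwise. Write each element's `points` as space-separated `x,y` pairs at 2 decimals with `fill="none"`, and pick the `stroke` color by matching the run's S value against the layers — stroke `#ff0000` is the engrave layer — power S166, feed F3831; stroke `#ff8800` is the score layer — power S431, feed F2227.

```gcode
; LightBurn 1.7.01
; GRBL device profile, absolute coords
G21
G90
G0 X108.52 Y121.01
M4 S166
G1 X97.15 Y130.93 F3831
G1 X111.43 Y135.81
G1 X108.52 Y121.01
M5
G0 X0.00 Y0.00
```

Each laser-on run becomes one SVG element. Flip Y back into SVG space with y_svg = 157.95 − y_machine. Every run uses S166, so all elements get stroke `#ff0000` (engrave).

Run 1: The run returns to its start, so emit a `<polygon>` with points (Y-flipped): 108.52,36.94 97.15,27.02 111.43,22.14.

<svg xmlns="http://www.w3.org/2000/svg" width="214.10mm" height="157.95mm" viewBox="0 0 214.10 157.95">
  <polygon points="108.52,36.94 97.15,27.02 111.43,22.14" fill="none" stroke="#ff0000"/>
</svg>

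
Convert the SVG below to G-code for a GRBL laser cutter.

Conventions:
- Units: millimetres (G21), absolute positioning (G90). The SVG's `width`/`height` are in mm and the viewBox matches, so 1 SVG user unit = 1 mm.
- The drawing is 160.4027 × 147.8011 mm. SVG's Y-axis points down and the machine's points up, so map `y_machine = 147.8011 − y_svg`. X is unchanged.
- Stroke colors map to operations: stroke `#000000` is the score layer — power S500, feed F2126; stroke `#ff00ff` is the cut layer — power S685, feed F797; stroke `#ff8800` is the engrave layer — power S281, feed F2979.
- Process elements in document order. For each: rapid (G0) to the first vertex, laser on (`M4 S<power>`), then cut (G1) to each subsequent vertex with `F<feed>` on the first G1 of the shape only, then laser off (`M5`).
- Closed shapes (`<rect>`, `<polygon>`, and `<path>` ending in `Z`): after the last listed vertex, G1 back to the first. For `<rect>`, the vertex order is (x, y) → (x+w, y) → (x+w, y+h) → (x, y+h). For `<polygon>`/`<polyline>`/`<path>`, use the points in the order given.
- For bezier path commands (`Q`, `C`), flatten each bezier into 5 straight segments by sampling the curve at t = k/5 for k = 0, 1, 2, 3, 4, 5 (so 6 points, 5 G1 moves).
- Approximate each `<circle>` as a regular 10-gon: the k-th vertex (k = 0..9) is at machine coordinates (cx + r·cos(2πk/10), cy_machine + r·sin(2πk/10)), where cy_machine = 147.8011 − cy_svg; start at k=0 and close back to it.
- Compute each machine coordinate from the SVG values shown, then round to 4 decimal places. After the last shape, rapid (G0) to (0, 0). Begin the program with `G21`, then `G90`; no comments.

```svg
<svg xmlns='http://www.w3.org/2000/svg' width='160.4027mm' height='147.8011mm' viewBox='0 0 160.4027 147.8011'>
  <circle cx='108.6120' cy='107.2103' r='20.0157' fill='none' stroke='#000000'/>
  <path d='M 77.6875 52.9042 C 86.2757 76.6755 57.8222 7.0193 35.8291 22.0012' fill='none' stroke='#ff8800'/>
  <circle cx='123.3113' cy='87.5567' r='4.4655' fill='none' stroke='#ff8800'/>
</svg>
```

G21
G90
G0 X128.6277 Y40.5908
M4 S500
G1 X124.8050 Y52.3557 F2126
G1 X114.7972 Y59.6269
G1 X102.4268 Y59.6269
G1 X92.4190 Y52.3557
G1 X88.5963 Y40.5908
G1 X92.4190 Y28.8259
G1 X102.4268 Y21.5547
G1 X114.7972 Y21.5547
G1 X124.8050 Y28.8259
G1 X128.6277 Y40.5908
M5
G0 X77.6875 Y94.8969
M4 S281
G1 X78.7434 Y90.4209 F2979
G1 X72.9975 Y99.8203
G1 X62.5377 Y114.5481
G1 X49.4522 Y126.0570
G1 X35.8291 Y125.7999
M5
G0 X127.7768 Y60.2444
M4 S281
G1 X126.9240 Y62.8692 F2979
G1 X124.6912 Y64.4913
G1 X121.9314 Y64.4913
G1 X119.6986 Y62.8692
G1 X118.8458 Y60.2444
G1 X119.6986 Y57.6196
G1 X121.9314 Y55.9975
G1 X124.6912 Y55.9975
G1 X126.9240 Y57.6196
G1 X127.7768 Y60.2444
M5
G0 X0.0000 Y0.0000

viewBox `0 0 160.4027 147.8011` with mm width/height → 1 unit = 1 mm. Flip: y_m = 147.8011 − y_svg.

**Shape 1** — `<circle>` circle, stroke `#000000` → score (S500, F2126). Machine vertices: (128.6277,40.5908) → (124.8050,52.3557) → (114.7972,59.6269) → (102.4268,59.6269) → (92.4190,52.3557) → (88.5963,40.5908) → (92.4190,28.8259) → (102.4268,21.5547) → (114.7972,21.5547) → (124.8050,28.8259) → (128.6277,40.5908). Closed: final G1 returns to the first vertex.

**Shape 2** — `<path>` cubic bezier, stroke `#ff8800` → engrave (S281, F2979). Control points (SVG): P0=(77.6875,52.9042), P1=(86.2757,76.6755), P2=(57.8222,7.0193), P3=(35.8291,22.0012); sampled at t=k/5. Machine vertices: (77.6875,94.8969) → (78.7434,90.4209) → (72.9975,99.8203) → (62.5377,114.5481) → (49.4522,126.0570) → (35.8291,125.7999). Open path.

**Shape 3** — `<circle>` circle, stroke `#ff8800` → engrave (S281, F2979). Machine vertices: (127.7768,60.2444) → (126.9240,62.8692) → (124.6912,64.4913) → (121.9314,64.4913) → (119.6986,62.8692) → (118.8458,60.2444) → (119.6986,57.6196) → (121.9314,55.9975) → (124.6912,55.9975) → (126.9240,57.6196) → (127.7768,60.2444). Closed: final G1 returns to the first vertex.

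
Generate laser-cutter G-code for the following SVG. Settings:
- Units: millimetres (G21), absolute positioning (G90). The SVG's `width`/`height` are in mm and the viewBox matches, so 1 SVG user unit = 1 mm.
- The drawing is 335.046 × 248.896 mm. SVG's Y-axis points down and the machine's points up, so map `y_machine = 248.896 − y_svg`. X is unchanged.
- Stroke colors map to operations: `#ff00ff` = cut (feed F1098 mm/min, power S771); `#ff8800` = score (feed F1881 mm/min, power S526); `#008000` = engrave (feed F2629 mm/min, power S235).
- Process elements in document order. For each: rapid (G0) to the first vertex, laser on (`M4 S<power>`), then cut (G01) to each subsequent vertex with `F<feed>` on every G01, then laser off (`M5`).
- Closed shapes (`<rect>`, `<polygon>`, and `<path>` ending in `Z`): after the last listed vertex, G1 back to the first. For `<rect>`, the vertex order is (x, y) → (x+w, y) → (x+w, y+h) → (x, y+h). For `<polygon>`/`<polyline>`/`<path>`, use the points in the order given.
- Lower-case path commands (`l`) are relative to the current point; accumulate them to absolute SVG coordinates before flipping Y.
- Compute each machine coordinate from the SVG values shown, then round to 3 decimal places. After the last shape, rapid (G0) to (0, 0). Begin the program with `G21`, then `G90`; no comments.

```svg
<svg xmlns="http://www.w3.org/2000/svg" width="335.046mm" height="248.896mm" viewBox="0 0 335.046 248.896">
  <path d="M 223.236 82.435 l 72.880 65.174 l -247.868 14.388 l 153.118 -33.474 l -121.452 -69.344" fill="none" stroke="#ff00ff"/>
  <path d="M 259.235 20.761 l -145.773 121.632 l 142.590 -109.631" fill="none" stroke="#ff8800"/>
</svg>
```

G21
G90
G0 X223.236 Y166.461
M4 S771
G01 X296.116 Y101.287 F1098
G01 X48.248 Y86.899 F1098
G01 X201.366 Y120.373 F1098
G01 X79.914 Y189.717 F1098
M5
G0 X259.235 Y228.135
M4 S526
G01 X113.462 Y106.503 F1881
G01 X256.052 Y216.134 F1881
M5
G0 X0.000 Y0.000

Since the viewBox matches the mm dimensions, user units are millimetres directly. The only transform is the Y-flip y_m = 248.896 − y_svg.

Shape 1 is a open polyline drawn with `<path>`. Its stroke #ff00ff means cut at S771, F1098. After flipping Y the toolpath is (223.236,166.461) → (296.116,101.287) → (48.248,86.899) → (201.366,120.373) → (79.914,189.717).

Shape 2 is a open polyline drawn with `<path>`. Its stroke #ff8800 means score at S526, F1881. After flipping Y the toolpath is (259.235,228.135) → (113.462,106.503) → (256.052,216.134).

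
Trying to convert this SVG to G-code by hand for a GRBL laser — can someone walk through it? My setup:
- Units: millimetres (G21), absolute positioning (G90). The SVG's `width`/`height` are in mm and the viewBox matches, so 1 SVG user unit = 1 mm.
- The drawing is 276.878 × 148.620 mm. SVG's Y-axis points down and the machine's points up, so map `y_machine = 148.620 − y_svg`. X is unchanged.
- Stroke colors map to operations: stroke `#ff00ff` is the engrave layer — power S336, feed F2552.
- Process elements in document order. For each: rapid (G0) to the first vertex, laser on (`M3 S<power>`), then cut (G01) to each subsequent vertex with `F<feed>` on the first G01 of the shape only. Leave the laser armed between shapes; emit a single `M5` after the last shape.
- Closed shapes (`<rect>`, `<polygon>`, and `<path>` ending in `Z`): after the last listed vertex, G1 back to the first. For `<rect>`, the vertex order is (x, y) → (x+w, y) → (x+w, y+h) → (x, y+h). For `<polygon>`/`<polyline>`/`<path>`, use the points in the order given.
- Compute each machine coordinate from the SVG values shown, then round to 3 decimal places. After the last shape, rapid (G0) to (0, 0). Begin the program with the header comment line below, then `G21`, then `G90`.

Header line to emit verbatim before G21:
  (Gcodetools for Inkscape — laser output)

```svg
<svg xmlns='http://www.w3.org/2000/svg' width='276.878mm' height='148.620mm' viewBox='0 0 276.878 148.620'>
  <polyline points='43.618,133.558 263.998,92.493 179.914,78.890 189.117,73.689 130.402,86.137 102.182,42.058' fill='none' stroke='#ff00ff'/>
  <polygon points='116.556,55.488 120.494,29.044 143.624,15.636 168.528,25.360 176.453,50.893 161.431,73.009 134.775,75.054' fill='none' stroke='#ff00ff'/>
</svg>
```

viewBox `0 0 276.878 148.620` with mm width/height → 1 unit = 1 mm. Flip: y_m = 148.620 − y_svg.

**Shape 1** — `<polyline>` open polyline, stroke `#ff00ff` → engrave (S336, F2552). Machine vertices: (43.618,15.062) → (263.998,56.127) → (179.914,69.730) → (189.117,74.931) → (130.402,62.483) → (102.182,106.562). Open path.

**Shape 2** — `<polygon>` regular polygon, stroke `#ff00ff` → engrave (S336, F2552). Machine vertices: (116.556,93.132) → (120.494,119.576) → (143.624,132.984) → (168.528,123.260) → (176.453,97.727) → (161.431,75.611) → (134.775,73.566) → (116.556,93.132). Closed: final G1 returns to the first vertex.

(Gcodetools for Inkscape — laser output)
G21
G90
G0 X43.618 Y15.062
M3 S336
G01 X263.998 Y56.127 F2552
G01 X179.914 Y69.730
G01 X189.117 Y74.931
G01 X130.402 Y62.483
G01 X102.182 Y106.562
G0 X116.556 Y93.132
M3 S336
G01 X120.494 Y119.576 F2552
G01 X143.624 Y132.984
G01 X168.528 Y123.260
G01 X176.453 Y97.727
G01 X161.431 Y75.611
G01 X134.775 Y73.566
G01 X116.556 Y93.132
M5
G0 X0.000 Y0.000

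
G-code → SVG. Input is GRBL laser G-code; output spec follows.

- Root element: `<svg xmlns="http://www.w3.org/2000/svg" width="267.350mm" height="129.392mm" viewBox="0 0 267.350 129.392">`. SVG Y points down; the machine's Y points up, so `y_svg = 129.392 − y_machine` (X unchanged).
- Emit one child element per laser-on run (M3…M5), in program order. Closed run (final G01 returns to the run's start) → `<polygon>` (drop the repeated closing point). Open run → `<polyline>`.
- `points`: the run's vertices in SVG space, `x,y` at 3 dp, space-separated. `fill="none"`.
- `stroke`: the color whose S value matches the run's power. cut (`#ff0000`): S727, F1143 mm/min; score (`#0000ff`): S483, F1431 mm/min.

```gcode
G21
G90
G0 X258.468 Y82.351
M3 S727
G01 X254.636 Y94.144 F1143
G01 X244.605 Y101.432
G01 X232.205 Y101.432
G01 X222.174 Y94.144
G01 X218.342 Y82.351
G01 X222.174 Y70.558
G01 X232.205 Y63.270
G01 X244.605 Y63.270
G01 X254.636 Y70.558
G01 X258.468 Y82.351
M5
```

y_svg = 129.392 − y_m. Every run uses S727, so all elements get stroke `#ff0000` (cut).

[1] closed run; points: 258.468,47.041 254.636,35.248 244.605,27.960 232.205,27.960 222.174,35.248 218.342,47.041 222.174,58.834 232.205,66.122 244.605,66.122 254.636,58.834

<svg xmlns="http://www.w3.org/2000/svg" width="267.350mm" height="129.392mm" viewBox="0 0 267.350 129.392">
  <polygon points="258.468,47.041 254.636,35.248 244.605,27.960 232.205,27.960 222.174,35.248 218.342,47.041 222.174,58.834 232.205,66.122 244.605,66.122 254.636,58.834" fill="none" stroke="#ff0000"/>
</svg>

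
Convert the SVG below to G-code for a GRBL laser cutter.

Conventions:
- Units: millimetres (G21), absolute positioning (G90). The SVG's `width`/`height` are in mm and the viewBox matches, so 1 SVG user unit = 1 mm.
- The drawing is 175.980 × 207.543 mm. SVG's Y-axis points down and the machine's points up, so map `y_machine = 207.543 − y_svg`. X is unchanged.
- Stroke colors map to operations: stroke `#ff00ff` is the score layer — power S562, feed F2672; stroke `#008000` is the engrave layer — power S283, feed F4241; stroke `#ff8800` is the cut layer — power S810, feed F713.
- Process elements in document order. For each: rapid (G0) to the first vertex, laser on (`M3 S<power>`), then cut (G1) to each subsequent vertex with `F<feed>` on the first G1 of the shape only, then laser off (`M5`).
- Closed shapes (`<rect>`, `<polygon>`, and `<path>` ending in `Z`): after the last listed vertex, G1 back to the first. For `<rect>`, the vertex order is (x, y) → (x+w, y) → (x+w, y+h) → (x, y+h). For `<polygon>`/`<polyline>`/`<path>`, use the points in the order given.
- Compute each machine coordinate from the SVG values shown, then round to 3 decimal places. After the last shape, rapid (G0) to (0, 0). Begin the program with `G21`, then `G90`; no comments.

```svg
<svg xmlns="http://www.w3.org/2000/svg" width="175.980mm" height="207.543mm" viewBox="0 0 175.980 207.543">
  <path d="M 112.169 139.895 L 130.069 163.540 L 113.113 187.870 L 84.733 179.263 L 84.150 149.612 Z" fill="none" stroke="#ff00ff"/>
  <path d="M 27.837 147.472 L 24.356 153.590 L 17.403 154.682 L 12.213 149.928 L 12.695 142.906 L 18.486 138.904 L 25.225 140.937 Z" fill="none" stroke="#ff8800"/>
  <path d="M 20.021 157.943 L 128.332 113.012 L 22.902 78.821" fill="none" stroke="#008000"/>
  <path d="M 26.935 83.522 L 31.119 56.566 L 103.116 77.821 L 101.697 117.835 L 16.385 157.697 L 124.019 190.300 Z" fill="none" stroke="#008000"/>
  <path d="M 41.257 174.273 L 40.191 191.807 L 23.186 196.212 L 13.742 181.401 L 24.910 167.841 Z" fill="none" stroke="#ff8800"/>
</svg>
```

1 u = 1 mm; y_m = 207.543 − y.

[1] `<path>` regular polygon, #ff00ff→score S562 F2672: (112.169,67.648) → (130.069,44.003) → (113.113,19.673) → (84.733,28.280) → (84.150,57.931) → (112.169,67.648) (closed)

[2] `<path>` regular polygon, #ff8800→cut S810 F713: (27.837,60.071) → (24.356,53.953) → (17.403,52.861) → (12.213,57.615) → (12.695,64.637) → (18.486,68.639) → (25.225,66.606) → (27.837,60.071) (closed)

[3] `<path>` open polyline, #008000→engrave S283 F4241: (20.021,49.600) → (128.332,94.531) → (22.902,128.722)

[4] `<path>` closed polygon, #008000→engrave S283 F4241: (26.935,124.021) → (31.119,150.977) → (103.116,129.722) → (101.697,89.708) → (16.385,49.846) → (124.019,17.243) → (26.935,124.021) (closed)

[5] `<path>` regular polygon, #ff8800→cut S810 F713: (41.257,33.270) → (40.191,15.736) → (23.186,11.331) → (13.742,26.142) → (24.910,39.702) → (41.257,33.270) (closed)

G21
G90
G0 X112.169 Y67.648
M3 S562
G1 X130.069 Y44.003 F2672
G1 X113.113 Y19.673
G1 X84.733 Y28.280
G1 X84.150 Y57.931
G1 X112.169 Y67.648
M5
G0 X27.837 Y60.071
M3 S810
G1 X24.356 Y53.953 F713
G1 X17.403 Y52.861
G1 X12.213 Y57.615
G1 X12.695 Y64.637
G1 X18.486 Y68.639
G1 X25.225 Y66.606
G1 X27.837 Y60.071
M5
G0 X20.021 Y49.600
M3 S283
G1 X128.332 Y94.531 F4241
G1 X22.902 Y128.722
M5
G0 X26.935 Y124.021
M3 S283
G1 X31.119 Y150.977 F4241
G1 X103.116 Y129.722
G1 X101.697 Y89.708
G1 X16.385 Y49.846
G1 X124.019 Y17.243
G1 X26.935 Y124.021
M5
G0 X41.257 Y33.270
M3 S810
G1 X40.191 Y15.736 F713
G1 X23.186 Y11.331
G1 X13.742 Y26.142
G1 X24.910 Y39.702
G1 X41.257 Y33.270
M5
G0 X0.000 Y0.000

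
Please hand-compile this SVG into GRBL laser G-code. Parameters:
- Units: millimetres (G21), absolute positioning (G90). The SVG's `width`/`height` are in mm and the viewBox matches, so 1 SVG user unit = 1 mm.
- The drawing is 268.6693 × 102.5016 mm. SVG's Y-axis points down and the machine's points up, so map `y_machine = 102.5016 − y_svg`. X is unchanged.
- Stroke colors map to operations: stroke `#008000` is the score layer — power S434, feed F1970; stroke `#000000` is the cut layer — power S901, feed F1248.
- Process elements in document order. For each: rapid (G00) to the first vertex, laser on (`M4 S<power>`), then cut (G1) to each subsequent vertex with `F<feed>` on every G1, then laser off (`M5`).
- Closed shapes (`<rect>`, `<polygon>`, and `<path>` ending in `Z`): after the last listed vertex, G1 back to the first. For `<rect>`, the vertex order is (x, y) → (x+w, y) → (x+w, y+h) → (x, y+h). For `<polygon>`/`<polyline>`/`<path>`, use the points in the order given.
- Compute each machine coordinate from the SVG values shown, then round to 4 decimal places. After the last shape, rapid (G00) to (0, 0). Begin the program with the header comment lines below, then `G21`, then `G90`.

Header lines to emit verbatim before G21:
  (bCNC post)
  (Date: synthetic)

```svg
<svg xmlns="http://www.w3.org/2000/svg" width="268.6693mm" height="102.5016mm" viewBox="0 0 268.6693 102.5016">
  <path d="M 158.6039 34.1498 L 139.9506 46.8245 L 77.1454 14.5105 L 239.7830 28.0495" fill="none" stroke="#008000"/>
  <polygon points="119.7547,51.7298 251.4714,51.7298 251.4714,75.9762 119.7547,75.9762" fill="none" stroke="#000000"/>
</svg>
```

(bCNC post)
(Date: synthetic)
G21
G90
G00 X158.6039 Y68.3518
M4 S434
G1 X139.9506 Y55.6771 F1970
G1 X77.1454 Y87.9911 F1970
G1 X239.7830 Y74.4521 F1970
M5
G00 X119.7547 Y50.7718
M4 S901
G1 X251.4714 Y50.7718 F1248
G1 X251.4714 Y26.5254 F1248
G1 X119.7547 Y26.5254 F1248
G1 X119.7547 Y50.7718 F1248
M5
G00 X0.0000 Y0.0000

1 u = 1 mm; y_m = 102.5016 − y.

[1] `<path>` open polyline, #008000→score S434 F1970: (158.6039,68.3518) → (139.9506,55.6771) → (77.1454,87.9911) → (239.7830,74.4521)

[2] `<polygon>` rectangle, #000000→cut S901 F1248: (119.7547,50.7718) → (251.4714,50.7718) → (251.4714,26.5254) → (119.7547,26.5254) → (119.7547,50.7718) (closed)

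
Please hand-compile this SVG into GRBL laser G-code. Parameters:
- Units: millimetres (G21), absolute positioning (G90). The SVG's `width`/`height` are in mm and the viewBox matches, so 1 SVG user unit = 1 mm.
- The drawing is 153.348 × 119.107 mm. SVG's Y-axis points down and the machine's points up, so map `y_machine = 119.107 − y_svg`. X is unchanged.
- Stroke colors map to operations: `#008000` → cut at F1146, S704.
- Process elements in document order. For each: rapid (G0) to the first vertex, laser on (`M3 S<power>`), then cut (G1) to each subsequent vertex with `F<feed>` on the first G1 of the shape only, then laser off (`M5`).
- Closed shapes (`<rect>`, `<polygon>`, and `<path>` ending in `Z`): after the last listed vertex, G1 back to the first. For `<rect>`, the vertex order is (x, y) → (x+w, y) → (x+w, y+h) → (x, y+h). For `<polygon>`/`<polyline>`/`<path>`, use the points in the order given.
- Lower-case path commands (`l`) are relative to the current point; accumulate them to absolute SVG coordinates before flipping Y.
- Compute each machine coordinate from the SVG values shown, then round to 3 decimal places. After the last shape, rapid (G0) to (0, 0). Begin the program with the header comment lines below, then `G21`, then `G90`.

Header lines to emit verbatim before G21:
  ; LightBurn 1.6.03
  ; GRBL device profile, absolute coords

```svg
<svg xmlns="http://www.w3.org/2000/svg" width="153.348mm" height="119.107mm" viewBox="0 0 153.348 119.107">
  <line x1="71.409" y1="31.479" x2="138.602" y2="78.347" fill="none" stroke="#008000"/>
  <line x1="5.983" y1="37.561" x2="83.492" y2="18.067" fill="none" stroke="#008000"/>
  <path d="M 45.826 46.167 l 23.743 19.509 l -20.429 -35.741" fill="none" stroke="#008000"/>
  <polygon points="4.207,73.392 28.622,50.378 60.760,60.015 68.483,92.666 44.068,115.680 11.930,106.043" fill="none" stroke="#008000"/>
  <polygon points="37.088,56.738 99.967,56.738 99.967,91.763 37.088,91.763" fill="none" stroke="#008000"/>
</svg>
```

; LightBurn 1.6.03
; GRBL device profile, absolute coords
G21
G90
G0 X71.409 Y87.628
M3 S704
G1 X138.602 Y40.760 F1146
M5
G0 X5.983 Y81.546
M3 S704
G1 X83.492 Y101.040 F1146
M5
G0 X45.826 Y72.940
M3 S704
G1 X69.569 Y53.431 F1146
G1 X49.140 Y89.172
M5
G0 X4.207 Y45.715
M3 S704
G1 X28.622 Y68.729 F1146
G1 X60.760 Y59.092
G1 X68.483 Y26.441
G1 X44.068 Y3.427
G1 X11.930 Y13.064
G1 X4.207 Y45.715
M5
G0 X37.088 Y62.369
M3 S704
G1 X99.967 Y62.369 F1146
G1 X99.967 Y27.344
G1 X37.088 Y27.344
G1 X37.088 Y62.369
M5
G0 X0.000 Y0.000

Since the viewBox matches the mm dimensions, user units are millimetres directly. The only transform is the Y-flip y_m = 119.107 − y_svg.

Shape 1 is a line segment drawn with `<line>`. Its stroke #008000 means cut at S704, F1146. After flipping Y the toolpath is (71.409,87.628) → (138.602,40.760).

Shape 2 is a line segment drawn with `<line>`. Its stroke #008000 means cut at S704, F1146. After flipping Y the toolpath is (5.983,81.546) → (83.492,101.040).

Shape 3 is a open polyline drawn with `<path>`. Its stroke #008000 means cut at S704, F1146. After flipping Y the toolpath is (45.826,72.940) → (69.569,53.431) → (49.140,89.172).

Shape 4 is a regular polygon drawn with `<polygon>`. Its stroke #008000 means cut at S704, F1146. After flipping Y the toolpath is (4.207,45.715) → (28.622,68.729) → (60.760,59.092) → (68.483,26.441) → (44.068,3.427) → (11.930,13.064) → (4.207,45.715), returning to the start.

Shape 5 is a rectangle drawn with `<polygon>`. Its stroke #008000 means cut at S704, F1146. After flipping Y the toolpath is (37.088,62.369) → (99.967,62.369) → (99.967,27.344) → (37.088,27.344) → (37.088,62.369), returning to the start.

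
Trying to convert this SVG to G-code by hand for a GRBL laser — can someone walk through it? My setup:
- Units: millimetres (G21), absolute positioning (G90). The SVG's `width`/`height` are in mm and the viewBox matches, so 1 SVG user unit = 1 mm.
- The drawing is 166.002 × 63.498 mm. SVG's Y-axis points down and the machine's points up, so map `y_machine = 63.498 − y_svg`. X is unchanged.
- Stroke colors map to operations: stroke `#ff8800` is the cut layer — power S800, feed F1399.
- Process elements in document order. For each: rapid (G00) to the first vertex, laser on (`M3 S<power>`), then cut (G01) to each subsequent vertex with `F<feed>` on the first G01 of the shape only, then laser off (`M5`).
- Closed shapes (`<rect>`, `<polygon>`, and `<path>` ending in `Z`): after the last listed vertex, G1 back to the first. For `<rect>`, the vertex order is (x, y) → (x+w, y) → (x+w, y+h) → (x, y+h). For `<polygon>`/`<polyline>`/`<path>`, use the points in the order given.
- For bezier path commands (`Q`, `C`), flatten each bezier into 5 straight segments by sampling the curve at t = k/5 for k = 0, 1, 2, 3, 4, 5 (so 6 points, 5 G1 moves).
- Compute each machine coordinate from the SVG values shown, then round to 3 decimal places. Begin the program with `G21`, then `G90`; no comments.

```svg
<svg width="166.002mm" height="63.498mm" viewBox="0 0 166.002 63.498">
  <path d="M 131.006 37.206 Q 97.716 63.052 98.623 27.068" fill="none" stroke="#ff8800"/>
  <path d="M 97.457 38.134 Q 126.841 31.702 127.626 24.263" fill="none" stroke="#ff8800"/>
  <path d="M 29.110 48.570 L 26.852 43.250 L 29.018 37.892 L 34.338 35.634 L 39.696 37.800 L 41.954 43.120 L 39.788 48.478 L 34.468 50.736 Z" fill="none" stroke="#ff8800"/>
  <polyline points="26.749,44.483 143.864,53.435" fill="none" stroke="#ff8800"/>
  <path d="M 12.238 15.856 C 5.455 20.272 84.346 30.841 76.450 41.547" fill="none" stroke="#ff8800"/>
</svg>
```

G21
G90
G00 X131.006 Y26.292
M3 S800
G01 X119.058 Y18.427 F1399
G01 X109.846 Y15.508
G01 X103.369 Y17.536
G01 X99.628 Y24.510
G01 X98.623 Y36.430
M5
G00 X97.457 Y25.364
M3 S800
G01 X108.067 Y27.977 F1399
G01 X116.388 Y30.671
G01 X122.422 Y33.445
G01 X126.168 Y36.300
G01 X127.626 Y39.235
M5
G00 X29.110 Y14.928
M3 S800
G01 X26.852 Y20.248 F1399
G01 X29.018 Y25.606
G01 X34.338 Y27.864
G01 X39.696 Y25.698
G01 X41.954 Y20.378
G01 X39.788 Y15.020
G01 X34.468 Y12.762
G01 X29.110 Y14.928
M5
G00 X26.749 Y19.015
M3 S800
G01 X143.864 Y10.063 F1399
M5
G00 X12.238 Y47.642
M3 S800
G01 X17.069 Y44.302 F1399
G01 X34.184 Y39.774
G01 X55.305 Y34.347
G01 X72.153 Y28.310
G01 X76.450 Y21.951
M5

viewBox `0 0 166.002 63.498` with mm width/height → 1 unit = 1 mm. Flip: y_m = 63.498 − y_svg.

**Shape 1** — `<path>` quadratic bezier, stroke `#ff8800` → cut (S800, F1399). Control points (SVG): P0=(131.006,37.206), P1=(97.716,63.052), P2=(98.623,27.068); sampled at t=k/5. Machine vertices: (131.006,26.292) → (119.058,18.427) → (109.846,15.508) → (103.369,17.536) → (99.628,24.510) → (98.623,36.430). Open path.

**Shape 2** — `<path>` quadratic bezier, stroke `#ff8800` → cut (S800, F1399). Control points (SVG): P0=(97.457,38.134), P1=(126.841,31.702), P2=(127.626,24.263); sampled at t=k/5. Machine vertices: (97.457,25.364) → (108.067,27.977) → (116.388,30.671) → (122.422,33.445) → (126.168,36.300) → (127.626,39.235). Open path.

**Shape 3** — `<path>` regular polygon, stroke `#ff8800` → cut (S800, F1399). Machine vertices: (29.110,14.928) → (26.852,20.248) → (29.018,25.606) → (34.338,27.864) → (39.696,25.698) → (41.954,20.378) → (39.788,15.020) → (34.468,12.762) → (29.110,14.928). Closed: final G1 returns to the first vertex.

**Shape 4** — `<polyline>` line segment, stroke `#ff8800` → cut (S800, F1399). Machine vertices: (26.749,19.015) → (143.864,10.063). Open path.

**Shape 5** — `<path>` cubic bezier, stroke `#ff8800` → cut (S800, F1399). Control points (SVG): P0=(12.238,15.856), P1=(5.455,20.272), P2=(84.346,30.841), P3=(76.450,41.547); sampled at t=k/5. Machine vertices: (12.238,47.642) → (17.069,44.302) → (34.184,39.774) → (55.305,34.347) → (72.153,28.310) → (76.450,21.951). Open path.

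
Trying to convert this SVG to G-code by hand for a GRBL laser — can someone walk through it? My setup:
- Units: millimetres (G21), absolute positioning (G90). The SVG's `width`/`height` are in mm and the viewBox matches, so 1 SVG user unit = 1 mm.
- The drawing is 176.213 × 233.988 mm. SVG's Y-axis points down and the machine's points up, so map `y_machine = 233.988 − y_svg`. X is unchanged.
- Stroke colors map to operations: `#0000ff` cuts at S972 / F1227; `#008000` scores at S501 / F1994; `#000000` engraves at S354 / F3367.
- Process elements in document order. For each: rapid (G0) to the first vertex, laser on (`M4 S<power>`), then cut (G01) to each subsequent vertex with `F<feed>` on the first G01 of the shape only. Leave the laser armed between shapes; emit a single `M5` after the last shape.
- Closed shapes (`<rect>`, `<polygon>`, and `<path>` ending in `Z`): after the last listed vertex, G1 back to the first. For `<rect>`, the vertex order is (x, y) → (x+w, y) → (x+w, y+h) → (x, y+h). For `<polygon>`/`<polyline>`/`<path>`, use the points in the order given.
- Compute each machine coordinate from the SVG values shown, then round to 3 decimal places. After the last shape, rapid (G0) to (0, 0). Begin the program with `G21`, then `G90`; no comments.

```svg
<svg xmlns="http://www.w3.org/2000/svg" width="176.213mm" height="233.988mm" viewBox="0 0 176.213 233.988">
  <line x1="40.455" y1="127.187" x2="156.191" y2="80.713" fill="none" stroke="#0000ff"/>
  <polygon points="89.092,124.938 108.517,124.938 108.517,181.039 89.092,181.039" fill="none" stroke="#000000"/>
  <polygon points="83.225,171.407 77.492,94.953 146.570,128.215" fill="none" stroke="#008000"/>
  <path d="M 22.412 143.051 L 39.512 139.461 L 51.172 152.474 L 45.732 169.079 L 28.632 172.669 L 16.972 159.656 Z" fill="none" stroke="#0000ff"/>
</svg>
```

1 u = 1 mm; y_m = 233.988 − y.

[1] `<line>` line segment, #0000ff→cut S972 F1227: (40.455,106.801) → (156.191,153.275)

[2] `<polygon>` rectangle, #000000→engrave S354 F3367: (89.092,109.050) → (108.517,109.050) → (108.517,52.949) → (89.092,52.949) → (89.092,109.050) (closed)

[3] `<polygon>` regular polygon, #008000→score S501 F1994: (83.225,62.581) → (77.492,139.035) → (146.570,105.773) → (83.225,62.581) (closed)

[4] `<path>` regular polygon, #0000ff→cut S972 F1227: (22.412,90.937) → (39.512,94.527) → (51.172,81.514) → (45.732,64.909) → (28.632,61.319) → (16.972,74.332) → (22.412,90.937) (closed)

G21
G90
G0 X40.455 Y106.801
M4 S972
G01 X156.191 Y153.275 F1227
G0 X89.092 Y109.050
M4 S354
G01 X108.517 Y109.050 F3367
G01 X108.517 Y52.949
G01 X89.092 Y52.949
G01 X89.092 Y109.050
G0 X83.225 Y62.581
M4 S501
G01 X77.492 Y139.035 F1994
G01 X146.570 Y105.773
G01 X83.225 Y62.581
G0 X22.412 Y90.937
M4 S972
G01 X39.512 Y94.527 F1227
G01 X51.172 Y81.514
G01 X45.732 Y64.909
G01 X28.632 Y61.319
G01 X16.972 Y74.332
G01 X22.412 Y90.937
M5
G0 X0.000 Y0.000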